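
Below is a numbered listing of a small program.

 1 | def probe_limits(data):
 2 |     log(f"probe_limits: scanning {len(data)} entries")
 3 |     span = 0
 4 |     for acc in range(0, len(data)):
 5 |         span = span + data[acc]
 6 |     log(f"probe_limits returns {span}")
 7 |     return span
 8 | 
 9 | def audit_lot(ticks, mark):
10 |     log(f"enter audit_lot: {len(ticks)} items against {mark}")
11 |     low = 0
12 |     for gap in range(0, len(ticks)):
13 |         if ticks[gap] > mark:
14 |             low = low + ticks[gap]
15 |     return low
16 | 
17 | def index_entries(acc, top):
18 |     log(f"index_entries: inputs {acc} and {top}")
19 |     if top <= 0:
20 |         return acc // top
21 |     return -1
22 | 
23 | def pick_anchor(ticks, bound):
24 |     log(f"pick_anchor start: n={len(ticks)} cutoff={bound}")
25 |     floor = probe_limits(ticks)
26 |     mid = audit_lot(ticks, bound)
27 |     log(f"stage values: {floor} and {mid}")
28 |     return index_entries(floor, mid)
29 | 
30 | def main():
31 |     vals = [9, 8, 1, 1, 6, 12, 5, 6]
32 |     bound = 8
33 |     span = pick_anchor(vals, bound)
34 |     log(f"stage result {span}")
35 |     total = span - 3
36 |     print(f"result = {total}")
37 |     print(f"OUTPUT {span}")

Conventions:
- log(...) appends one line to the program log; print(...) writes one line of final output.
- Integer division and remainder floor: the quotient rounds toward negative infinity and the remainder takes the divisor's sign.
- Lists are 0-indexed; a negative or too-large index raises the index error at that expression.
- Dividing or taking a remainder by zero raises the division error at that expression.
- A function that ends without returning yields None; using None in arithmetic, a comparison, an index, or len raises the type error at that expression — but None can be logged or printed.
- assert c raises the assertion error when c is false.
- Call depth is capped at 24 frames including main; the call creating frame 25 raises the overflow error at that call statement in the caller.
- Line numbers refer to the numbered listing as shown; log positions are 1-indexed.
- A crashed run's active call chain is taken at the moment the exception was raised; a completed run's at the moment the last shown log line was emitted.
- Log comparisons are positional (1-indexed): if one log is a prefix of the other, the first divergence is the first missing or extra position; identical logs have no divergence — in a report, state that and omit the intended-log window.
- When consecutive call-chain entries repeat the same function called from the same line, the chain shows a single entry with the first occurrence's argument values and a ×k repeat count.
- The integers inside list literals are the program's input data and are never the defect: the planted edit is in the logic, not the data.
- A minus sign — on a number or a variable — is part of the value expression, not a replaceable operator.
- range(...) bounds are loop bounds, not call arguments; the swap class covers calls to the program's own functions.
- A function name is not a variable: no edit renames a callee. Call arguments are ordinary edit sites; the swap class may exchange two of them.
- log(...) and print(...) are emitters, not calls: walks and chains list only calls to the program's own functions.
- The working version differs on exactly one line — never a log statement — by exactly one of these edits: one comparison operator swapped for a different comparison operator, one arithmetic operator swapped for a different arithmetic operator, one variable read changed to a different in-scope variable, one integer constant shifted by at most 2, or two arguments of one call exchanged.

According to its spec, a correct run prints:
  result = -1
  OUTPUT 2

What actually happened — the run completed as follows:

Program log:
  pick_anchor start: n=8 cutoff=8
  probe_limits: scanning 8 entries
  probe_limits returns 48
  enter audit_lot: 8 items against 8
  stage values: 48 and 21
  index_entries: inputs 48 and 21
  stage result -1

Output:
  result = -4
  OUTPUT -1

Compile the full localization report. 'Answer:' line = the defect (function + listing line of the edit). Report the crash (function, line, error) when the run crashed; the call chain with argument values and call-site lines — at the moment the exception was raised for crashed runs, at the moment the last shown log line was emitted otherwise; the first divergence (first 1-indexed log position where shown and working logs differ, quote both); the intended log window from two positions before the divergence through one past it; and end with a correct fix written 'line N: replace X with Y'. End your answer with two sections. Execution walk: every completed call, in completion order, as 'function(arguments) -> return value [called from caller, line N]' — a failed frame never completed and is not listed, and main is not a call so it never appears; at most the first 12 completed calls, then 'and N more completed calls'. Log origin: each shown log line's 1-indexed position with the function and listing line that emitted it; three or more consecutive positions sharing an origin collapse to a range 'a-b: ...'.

Answer: the defect is in index_entries at line 19.
Key fact: Log line 7 is where behavior first shows: 'stage result -1' appears instead of 'stage result 2'.
Call chain: main.
First divergence: position 7 — the shown line 'stage result -1' should read 'stage result 2'.
Intended log window:
  5: stage values: 48 and 21
  6: index_entries: inputs 48 and 21
  7: stage result 2
Execution walk:
  probe_limits([9, 8, 1, 1, 6, 12, 5, 6]) -> 48  [called from pick_anchor, line 25]
  audit_lot([9, 8, 1, 1, 6, 12, 5, 6], 8) -> 21  [called from pick_anchor, line 26]
  index_entries(48, 21) -> -1  [called from pick_anchor, line 28]
  pick_anchor([9, 8, 1, 1, 6, 12, 5, 6], 8) -> -1  [called from main, line 33]
Origin of each log line:
  1: emitted by pick_anchor (line 24)
  2: emitted by probe_limits (line 2)
  3: emitted by probe_limits (line 6)
  4: emitted by audit_lot (line 10)
  5: emitted by pick_anchor (line 27)
  6: emitted by index_entries (line 18)
  7: emitted by main (line 34)
A correct fix: line 19: replace `<=` with `!=`.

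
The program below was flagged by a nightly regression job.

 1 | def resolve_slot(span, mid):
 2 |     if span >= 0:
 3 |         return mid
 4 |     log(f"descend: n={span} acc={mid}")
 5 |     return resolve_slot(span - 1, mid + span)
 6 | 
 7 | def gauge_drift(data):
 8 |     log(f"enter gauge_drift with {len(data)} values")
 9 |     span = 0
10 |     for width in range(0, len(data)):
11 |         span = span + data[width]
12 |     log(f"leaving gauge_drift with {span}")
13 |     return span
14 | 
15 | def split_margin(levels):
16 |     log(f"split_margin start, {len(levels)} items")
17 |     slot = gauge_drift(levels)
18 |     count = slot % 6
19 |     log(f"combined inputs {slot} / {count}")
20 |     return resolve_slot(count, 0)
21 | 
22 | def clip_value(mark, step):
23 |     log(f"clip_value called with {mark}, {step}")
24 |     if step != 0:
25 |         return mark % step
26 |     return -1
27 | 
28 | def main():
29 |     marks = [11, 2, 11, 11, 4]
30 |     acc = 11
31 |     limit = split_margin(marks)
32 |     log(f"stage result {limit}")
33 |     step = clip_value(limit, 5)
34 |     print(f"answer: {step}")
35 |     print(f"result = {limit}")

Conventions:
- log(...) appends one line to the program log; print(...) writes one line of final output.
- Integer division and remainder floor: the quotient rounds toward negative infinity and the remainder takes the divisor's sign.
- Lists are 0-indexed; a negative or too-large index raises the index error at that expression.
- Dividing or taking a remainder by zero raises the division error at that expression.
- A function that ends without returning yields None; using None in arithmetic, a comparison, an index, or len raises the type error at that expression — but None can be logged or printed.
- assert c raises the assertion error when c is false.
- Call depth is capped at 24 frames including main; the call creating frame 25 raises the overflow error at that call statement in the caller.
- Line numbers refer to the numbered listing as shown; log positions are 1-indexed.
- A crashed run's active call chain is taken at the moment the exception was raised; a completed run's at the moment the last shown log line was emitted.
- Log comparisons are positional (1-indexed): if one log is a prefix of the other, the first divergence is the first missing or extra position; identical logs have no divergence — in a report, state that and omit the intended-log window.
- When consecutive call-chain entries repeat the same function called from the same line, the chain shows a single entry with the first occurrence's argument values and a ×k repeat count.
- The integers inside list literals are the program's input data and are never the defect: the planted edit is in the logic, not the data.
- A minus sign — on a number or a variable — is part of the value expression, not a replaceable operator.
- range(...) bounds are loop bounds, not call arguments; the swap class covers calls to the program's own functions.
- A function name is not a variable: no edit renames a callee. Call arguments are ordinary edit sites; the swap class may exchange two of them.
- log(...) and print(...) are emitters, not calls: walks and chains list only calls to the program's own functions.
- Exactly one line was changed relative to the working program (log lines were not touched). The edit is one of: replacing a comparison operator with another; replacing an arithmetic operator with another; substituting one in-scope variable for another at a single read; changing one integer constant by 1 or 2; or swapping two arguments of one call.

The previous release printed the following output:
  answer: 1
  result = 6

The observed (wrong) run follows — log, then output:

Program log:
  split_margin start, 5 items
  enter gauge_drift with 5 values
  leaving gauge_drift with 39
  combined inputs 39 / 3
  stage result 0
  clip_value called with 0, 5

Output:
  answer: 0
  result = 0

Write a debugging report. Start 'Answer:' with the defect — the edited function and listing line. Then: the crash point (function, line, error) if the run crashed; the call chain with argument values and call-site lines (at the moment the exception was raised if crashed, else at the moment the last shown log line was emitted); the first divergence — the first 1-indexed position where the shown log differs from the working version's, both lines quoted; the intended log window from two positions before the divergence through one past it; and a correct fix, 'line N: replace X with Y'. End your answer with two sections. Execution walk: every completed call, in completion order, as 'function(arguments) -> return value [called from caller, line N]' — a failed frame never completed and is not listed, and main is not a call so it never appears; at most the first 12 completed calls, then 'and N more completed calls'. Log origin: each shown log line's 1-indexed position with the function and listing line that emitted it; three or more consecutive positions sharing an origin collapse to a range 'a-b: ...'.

Answer: the defect is in resolve_slot at line 2.
Core observation: The earliest visible damage is log position 5 — 'stage result 0' rather than the intended 'descend: n=3 acc=0'.
Call chain: main -> clip_value(0, 5) (called at line 33).
First divergence: at position 5 the run shows 'stage result 0' where the working version logs 'descend: n=3 acc=0'.
Intended log window:
  3: leaving gauge_drift with 39
  4: combined inputs 39 / 3
  5: descend: n=3 acc=0
  6: descend: n=2 acc=3
Execution walk:
  gauge_drift([11, 2, 11, 11, 4]) -> 39  [called from split_margin, line 17]
  resolve_slot(3, 0) -> 0  [called from split_margin, line 20]
  split_margin([11, 2, 11, 11, 4]) -> 0  [called from main, line 31]
  clip_value(0, 5) -> 0  [called from main, line 33]
Origin of each log line:
  1: emitted by split_margin (line 16)
  2: emitted by gauge_drift (line 8)
  3: emitted by gauge_drift (line 12)
  4: emitted by split_margin (line 19)
  5: emitted by main (line 32)
  6: emitted by clip_value (line 23)
A correct fix: line 2: replace `>=` with `<=`.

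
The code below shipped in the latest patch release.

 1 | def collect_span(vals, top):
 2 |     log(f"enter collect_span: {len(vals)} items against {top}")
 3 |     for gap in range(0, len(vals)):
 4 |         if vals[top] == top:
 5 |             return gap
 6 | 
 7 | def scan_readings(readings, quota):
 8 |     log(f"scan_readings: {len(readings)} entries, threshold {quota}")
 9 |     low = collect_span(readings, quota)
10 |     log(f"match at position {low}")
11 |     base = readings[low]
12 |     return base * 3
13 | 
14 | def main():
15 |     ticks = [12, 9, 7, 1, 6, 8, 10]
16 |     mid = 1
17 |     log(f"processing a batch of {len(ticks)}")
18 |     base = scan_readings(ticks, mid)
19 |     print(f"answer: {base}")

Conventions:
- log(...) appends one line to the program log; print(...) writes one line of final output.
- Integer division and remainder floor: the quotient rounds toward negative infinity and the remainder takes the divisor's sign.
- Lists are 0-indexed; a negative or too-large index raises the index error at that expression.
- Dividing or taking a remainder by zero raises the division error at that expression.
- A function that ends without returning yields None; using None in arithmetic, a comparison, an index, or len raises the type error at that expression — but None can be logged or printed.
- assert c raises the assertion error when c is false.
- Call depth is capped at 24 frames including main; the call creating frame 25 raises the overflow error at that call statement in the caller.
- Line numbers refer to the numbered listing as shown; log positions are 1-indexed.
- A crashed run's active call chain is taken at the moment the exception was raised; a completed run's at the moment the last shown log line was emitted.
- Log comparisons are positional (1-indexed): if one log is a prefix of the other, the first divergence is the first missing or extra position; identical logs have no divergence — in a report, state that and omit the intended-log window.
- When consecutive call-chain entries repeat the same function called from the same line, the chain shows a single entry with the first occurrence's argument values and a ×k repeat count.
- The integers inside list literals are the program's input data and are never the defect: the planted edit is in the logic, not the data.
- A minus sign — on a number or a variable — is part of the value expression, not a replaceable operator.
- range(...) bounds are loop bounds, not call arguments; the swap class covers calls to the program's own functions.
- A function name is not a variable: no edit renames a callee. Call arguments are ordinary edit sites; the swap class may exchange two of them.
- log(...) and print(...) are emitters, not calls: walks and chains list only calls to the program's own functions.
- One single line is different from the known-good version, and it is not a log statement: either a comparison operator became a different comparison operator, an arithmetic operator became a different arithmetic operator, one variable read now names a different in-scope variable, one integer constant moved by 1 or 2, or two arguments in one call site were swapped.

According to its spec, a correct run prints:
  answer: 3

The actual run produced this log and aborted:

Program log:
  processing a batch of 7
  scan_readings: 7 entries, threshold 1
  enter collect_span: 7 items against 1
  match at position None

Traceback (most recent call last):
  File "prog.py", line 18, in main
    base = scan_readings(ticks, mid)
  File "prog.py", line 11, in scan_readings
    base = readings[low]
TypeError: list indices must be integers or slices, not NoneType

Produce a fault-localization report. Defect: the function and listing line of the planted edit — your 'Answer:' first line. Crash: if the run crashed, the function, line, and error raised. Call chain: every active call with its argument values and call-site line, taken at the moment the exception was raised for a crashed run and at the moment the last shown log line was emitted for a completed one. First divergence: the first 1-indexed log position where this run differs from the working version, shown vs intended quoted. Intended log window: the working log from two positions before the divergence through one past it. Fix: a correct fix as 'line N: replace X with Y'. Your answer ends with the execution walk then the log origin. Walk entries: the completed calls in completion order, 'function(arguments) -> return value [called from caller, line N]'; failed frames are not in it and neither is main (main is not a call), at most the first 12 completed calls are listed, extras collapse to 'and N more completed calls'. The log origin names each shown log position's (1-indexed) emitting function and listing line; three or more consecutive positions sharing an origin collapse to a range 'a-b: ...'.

Answer: the defect is in collect_span at line 4.
The tell: At log position 4 the runs split — shown 'match at position None', but the working version logs 'match at position 3'.
Crash: scan_readings, line 11, TypeError.
Call chain: main -> scan_readings([12, 9, 7, 1, 6, 8, 10], 1) (called at line 18).
First divergence: at position 4 the run shows 'match at position None' where the working version logs 'match at position 3'.
Intended log window:
  2: scan_readings: 7 entries, threshold 1
  3: enter collect_span: 7 items against 1
  4: match at position 3
Execution walk:
  collect_span([12, 9, 7, 1, 6, 8, 10], 1) -> None  [called from scan_readings, line 9]
Log origin:
  1: logged in main at line 17
  2: logged in scan_readings at line 8
  3: logged in collect_span at line 2
  4: logged in scan_readings at line 10
A correct fix: line 4: replace `vals[top]` with `vals[gap]`.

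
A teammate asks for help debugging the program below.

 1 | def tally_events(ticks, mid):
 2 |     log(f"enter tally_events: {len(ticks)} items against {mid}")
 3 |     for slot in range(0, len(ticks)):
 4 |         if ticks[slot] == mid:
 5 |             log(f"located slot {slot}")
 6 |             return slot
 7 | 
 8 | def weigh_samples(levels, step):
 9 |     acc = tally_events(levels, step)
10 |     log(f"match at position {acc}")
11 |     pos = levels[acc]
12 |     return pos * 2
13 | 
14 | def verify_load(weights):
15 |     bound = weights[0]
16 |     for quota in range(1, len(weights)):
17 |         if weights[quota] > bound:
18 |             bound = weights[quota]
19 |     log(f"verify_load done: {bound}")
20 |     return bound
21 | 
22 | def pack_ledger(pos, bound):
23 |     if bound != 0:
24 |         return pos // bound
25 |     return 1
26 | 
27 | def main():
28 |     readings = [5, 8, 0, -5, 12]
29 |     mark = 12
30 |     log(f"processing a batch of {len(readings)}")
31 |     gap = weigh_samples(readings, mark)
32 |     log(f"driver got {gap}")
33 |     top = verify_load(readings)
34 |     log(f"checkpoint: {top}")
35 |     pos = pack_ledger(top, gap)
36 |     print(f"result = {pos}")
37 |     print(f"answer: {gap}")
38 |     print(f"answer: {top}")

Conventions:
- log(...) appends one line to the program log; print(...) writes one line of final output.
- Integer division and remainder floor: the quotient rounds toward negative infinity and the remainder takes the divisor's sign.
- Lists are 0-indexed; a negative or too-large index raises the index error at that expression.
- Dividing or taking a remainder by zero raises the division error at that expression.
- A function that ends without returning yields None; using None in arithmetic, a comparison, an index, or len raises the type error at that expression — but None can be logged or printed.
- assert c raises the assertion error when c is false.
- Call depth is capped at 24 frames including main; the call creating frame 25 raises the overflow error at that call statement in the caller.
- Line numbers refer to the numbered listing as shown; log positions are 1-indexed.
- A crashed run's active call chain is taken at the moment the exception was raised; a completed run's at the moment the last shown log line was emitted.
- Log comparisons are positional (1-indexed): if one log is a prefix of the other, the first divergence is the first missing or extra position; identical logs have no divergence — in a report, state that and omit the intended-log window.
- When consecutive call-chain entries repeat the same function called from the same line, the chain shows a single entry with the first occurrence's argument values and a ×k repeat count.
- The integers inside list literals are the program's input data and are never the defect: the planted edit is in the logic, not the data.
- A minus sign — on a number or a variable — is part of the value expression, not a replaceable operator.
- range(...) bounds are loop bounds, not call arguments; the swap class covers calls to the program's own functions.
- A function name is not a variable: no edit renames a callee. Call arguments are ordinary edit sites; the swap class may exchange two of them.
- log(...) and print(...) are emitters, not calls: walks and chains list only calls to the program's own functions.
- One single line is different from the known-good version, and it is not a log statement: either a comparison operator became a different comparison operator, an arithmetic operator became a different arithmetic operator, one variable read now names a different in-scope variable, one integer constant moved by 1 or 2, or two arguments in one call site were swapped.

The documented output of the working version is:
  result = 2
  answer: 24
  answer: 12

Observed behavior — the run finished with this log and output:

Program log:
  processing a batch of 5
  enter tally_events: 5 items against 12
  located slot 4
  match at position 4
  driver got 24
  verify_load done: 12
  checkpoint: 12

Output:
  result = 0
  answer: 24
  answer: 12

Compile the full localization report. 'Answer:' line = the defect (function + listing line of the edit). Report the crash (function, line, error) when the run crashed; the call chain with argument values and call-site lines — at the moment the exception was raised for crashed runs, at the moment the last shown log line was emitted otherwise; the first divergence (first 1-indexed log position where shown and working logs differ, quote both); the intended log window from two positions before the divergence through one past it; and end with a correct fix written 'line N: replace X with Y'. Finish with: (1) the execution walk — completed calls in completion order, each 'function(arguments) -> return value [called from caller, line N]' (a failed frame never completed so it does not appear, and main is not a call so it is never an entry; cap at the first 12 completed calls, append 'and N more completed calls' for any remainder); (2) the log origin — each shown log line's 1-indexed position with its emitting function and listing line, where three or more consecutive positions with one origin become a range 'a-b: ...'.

Answer: the defect is in main at line 35.
The tell: The two runs log identically and part ways only at the printed values.
Call chain: main.
First divergence: there is none — every log position agrees.
Execution walk:
  tally_events([5, 8, 0, -5, 12], 12) -> 4  [called from weigh_samples, line 9]
  weigh_samples([5, 8, 0, -5, 12], 12) -> 24  [called from main, line 31]
  verify_load([5, 8, 0, -5, 12]) -> 12  [called from main, line 33]
  pack_ledger(12, 24) -> 0  [called from main, line 35]
Log origins:
  1: from main, line 30
  2: from tally_events, line 2
  3: from tally_events, line 5
  4: from weigh_samples, line 10
  5: from main, line 32
  6: from verify_load, line 19
  7: from main, line 34
A correct fix: line 35: replace `pack_ledger(top, gap)` with `pack_ledger(gap, top)`.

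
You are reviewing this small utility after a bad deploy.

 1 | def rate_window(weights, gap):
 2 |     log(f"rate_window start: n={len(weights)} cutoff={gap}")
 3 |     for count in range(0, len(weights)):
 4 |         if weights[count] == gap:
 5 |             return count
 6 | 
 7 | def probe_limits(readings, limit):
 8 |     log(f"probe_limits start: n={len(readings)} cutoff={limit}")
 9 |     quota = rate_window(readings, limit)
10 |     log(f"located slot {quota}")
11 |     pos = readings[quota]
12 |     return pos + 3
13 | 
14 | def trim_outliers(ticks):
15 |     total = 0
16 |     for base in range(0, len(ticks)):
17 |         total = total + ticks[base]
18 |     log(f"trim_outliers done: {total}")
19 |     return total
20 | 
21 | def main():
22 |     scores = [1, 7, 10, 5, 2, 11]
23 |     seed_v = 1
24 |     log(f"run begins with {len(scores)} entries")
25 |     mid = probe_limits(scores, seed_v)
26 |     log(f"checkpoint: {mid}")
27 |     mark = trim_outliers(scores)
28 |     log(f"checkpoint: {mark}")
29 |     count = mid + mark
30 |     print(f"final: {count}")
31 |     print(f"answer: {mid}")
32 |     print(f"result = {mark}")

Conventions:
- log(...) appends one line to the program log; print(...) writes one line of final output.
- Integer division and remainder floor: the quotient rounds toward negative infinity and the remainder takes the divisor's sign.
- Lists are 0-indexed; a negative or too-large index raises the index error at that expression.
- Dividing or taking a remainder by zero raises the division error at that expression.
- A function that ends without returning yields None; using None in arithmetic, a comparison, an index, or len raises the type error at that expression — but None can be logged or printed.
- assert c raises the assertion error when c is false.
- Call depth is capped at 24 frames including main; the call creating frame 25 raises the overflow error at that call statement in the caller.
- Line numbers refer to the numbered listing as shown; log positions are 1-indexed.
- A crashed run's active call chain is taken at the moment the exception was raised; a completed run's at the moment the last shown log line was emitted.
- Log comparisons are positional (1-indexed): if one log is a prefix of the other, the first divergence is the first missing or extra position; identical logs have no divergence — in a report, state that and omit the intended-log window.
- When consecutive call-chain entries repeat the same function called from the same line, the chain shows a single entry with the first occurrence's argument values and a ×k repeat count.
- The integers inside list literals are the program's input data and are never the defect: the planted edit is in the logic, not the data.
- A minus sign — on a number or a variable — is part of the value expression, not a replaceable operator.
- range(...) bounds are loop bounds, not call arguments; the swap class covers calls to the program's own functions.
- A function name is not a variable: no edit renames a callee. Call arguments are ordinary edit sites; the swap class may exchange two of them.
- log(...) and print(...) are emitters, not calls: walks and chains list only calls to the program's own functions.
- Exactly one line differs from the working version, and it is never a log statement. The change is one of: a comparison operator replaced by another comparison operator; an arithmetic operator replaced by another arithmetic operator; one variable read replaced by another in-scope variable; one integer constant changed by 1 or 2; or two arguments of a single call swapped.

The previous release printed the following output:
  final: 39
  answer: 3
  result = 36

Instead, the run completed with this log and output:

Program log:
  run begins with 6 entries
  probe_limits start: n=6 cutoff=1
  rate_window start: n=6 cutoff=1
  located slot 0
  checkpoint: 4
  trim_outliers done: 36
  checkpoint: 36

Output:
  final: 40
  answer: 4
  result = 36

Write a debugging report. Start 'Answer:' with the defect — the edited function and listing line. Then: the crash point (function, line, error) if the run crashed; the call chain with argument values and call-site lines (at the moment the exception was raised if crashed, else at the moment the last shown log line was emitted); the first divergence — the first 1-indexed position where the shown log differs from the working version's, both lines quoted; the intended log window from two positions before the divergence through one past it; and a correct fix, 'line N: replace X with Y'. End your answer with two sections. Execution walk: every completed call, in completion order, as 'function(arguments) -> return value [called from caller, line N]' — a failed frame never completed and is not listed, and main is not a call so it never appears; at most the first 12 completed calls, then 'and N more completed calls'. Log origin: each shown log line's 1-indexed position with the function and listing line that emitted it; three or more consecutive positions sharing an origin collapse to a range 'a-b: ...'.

Answer: the defect is in probe_limits at line 12.
Key fact: Log line 5 is where behavior first shows: 'checkpoint: 4' appears instead of 'checkpoint: 3'.
Call chain: main.
First divergence: position 5 — the shown line 'checkpoint: 4' should read 'checkpoint: 3'.
Intended log window:
  3: rate_window start: n=6 cutoff=1
  4: located slot 0
  5: checkpoint: 3
  6: trim_outliers done: 36
Execution walk:
  rate_window([1, 7, 10, 5, 2, 11], 1) -> 0  [called from probe_limits, line 9]
  probe_limits([1, 7, 10, 5, 2, 11], 1) -> 4  [called from main, line 25]
  trim_outliers([1, 7, 10, 5, 2, 11]) -> 36  [called from main, line 27]
Origin of each log line:
  1: logged in main at line 24
  2: logged in probe_limits at line 8
  3: logged in rate_window at line 2
  4: logged in probe_limits at line 10
  5: logged in main at line 26
  6: logged in trim_outliers at line 18
  7: logged in main at line 28
A correct fix: line 12: replace `+` with `*`.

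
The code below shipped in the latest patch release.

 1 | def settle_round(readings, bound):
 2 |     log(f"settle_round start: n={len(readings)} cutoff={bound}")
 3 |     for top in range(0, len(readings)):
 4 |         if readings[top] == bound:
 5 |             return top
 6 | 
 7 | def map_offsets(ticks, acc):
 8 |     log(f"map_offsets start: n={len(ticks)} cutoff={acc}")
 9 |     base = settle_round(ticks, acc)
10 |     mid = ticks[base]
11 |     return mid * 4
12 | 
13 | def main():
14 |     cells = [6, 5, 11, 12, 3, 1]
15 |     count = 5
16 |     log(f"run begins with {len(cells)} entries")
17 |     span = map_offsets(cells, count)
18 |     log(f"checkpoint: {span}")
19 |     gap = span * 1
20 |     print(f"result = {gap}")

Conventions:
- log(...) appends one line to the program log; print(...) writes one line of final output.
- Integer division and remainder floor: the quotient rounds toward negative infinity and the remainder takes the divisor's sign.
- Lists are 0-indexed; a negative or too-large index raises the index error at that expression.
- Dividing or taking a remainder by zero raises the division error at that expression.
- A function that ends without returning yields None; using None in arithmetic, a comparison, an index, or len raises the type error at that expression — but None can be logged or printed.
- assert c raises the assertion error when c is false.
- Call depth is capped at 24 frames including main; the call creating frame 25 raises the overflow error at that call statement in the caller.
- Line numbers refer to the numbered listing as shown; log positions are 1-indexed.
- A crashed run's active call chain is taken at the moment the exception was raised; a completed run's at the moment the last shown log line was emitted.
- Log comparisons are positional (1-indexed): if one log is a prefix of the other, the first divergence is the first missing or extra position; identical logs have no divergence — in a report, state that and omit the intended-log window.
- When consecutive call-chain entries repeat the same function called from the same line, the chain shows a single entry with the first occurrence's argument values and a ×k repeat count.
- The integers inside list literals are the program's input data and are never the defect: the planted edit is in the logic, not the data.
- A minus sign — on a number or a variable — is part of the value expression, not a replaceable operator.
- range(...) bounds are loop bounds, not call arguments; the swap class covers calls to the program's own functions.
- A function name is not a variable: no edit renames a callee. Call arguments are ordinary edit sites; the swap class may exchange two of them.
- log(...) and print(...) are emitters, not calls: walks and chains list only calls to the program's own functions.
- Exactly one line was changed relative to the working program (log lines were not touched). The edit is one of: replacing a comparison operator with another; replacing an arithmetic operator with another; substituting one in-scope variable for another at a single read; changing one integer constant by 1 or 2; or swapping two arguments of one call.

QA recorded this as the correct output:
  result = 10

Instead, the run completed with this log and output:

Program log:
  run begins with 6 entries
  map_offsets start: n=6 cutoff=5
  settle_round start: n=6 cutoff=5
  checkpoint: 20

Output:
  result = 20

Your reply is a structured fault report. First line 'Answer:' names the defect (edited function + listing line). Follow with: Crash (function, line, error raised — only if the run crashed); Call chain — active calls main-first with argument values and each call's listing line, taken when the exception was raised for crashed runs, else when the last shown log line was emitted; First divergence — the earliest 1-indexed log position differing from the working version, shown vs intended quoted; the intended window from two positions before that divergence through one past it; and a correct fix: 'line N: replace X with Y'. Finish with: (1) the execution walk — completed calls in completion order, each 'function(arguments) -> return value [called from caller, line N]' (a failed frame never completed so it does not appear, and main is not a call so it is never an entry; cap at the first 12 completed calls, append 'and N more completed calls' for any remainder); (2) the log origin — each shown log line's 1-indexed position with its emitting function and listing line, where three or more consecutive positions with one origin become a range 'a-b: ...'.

Answer: the defect is in map_offsets at line 11.
Core observation: Position 4 is the first bad log line: 'checkpoint: 20' should read 'checkpoint: 10'.
Call chain: main.
First divergence: at position 4 the run shows 'checkpoint: 20' where the working version logs 'checkpoint: 10'.
Intended log window:
  2: map_offsets start: n=6 cutoff=5
  3: settle_round start: n=6 cutoff=5
  4: checkpoint: 10
Execution walk:
  settle_round([6, 5, 11, 12, 3, 1], 5) -> 1  [called from map_offsets, line 9]
  map_offsets([6, 5, 11, 12, 3, 1], 5) -> 20  [called from main, line 17]
Log line origins:
  1 — main, line 16
  2 — map_offsets, line 8
  3 — settle_round, line 2
  4 — main, line 18
A correct fix: line 11: replace `4` with `2`.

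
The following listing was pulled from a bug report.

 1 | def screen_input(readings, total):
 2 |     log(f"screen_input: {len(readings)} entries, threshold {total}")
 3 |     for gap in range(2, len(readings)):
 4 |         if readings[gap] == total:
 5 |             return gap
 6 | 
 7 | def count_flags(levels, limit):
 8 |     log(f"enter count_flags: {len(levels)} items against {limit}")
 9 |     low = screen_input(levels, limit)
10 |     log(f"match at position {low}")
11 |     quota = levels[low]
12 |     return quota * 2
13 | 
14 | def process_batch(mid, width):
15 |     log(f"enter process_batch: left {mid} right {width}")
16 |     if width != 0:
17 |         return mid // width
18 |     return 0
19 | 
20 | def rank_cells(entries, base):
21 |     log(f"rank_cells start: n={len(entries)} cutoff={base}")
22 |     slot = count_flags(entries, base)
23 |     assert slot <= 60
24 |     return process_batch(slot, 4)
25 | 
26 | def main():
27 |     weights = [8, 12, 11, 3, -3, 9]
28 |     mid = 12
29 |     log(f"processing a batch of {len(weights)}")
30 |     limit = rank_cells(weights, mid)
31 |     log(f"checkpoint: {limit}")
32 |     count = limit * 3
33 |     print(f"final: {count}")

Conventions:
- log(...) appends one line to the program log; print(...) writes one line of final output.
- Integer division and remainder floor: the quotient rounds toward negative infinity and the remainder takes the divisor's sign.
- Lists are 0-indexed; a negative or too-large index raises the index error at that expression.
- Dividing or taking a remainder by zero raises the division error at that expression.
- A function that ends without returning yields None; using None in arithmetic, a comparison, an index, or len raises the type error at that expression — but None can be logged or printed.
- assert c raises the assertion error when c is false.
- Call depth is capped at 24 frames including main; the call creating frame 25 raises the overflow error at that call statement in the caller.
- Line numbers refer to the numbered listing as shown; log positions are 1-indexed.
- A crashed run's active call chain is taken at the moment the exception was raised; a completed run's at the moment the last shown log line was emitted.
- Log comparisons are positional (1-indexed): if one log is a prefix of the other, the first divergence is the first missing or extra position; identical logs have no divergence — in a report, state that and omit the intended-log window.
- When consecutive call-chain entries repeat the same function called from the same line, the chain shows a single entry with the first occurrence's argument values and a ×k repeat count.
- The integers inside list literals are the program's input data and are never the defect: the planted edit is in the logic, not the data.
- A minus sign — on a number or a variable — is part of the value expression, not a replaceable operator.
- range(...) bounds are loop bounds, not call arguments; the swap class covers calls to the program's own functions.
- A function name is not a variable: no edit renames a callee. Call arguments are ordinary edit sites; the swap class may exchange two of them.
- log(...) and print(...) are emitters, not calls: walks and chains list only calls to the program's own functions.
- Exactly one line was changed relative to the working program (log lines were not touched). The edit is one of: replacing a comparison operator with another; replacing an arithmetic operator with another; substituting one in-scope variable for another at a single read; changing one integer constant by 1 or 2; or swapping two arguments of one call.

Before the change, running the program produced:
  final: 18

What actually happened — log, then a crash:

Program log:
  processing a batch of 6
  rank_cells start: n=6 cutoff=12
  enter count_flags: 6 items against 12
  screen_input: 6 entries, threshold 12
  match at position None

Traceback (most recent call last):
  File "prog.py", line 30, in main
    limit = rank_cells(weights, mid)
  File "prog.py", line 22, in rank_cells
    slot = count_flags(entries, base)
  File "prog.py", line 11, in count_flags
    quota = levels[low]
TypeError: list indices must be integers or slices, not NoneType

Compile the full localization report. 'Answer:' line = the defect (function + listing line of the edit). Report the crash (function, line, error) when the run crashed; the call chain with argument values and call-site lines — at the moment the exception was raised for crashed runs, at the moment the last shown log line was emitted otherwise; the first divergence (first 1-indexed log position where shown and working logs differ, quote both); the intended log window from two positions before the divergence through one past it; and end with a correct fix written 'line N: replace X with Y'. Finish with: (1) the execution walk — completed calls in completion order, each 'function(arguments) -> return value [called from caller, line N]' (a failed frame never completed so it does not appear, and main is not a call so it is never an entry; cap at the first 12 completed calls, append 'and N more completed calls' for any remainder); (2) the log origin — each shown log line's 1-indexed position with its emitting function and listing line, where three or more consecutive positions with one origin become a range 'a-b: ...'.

Answer: the defect is in screen_input at line 3.
Key fact: The earliest visible damage is log position 5 — 'match at position None' rather than the intended 'match at position 1'.
Crash: count_flags, line 11, TypeError.
Call chain: main -> rank_cells([8, 12, 11, 3, -3, 9], 12) (called at line 30) -> count_flags([8, 12, 11, 3, -3, 9], 12) (called at line 22).
First divergence: at position 5 the run shows 'match at position None' where the working version logs 'match at position 1'.
Intended log window:
  3: enter count_flags: 6 items against 12
  4: screen_input: 6 entries, threshold 12
  5: match at position 1
  6: enter process_batch: left 24 right 4
Execution walk:
  screen_input([8, 12, 11, 3, -3, 9], 12) -> None  [called from count_flags, line 9]
Log origin:
  1: logged in main at line 29
  2: logged in rank_cells at line 21
  3: logged in count_flags at line 8
  4: logged in screen_input at line 2
  5: logged in count_flags at line 10
A correct fix: line 3: replace `2` with `0`.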